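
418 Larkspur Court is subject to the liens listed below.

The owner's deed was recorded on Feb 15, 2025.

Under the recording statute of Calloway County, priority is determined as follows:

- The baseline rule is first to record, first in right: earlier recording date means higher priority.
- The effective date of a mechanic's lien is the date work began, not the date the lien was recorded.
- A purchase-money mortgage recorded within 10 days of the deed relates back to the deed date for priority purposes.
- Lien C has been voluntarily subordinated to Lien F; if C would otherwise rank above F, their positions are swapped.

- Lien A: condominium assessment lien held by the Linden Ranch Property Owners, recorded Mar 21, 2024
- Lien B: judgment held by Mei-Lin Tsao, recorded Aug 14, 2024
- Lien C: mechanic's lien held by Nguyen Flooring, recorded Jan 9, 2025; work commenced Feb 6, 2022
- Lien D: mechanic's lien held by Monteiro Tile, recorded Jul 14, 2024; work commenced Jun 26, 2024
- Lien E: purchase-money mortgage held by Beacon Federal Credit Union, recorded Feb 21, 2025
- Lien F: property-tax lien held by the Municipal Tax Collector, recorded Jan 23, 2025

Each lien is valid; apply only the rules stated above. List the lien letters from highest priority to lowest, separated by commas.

First, effective dates: C's effective date is Feb 6, 2022, when work began; D is treated as recorded Jun 26, 2024, the work-commencement date; E relates back to the deed date Feb 15, 2025.
By effective date, earliest first: C (Feb 6, 2022), A (Mar 21, 2024), D (Jun 26, 2024), B (Aug 14, 2024), F (Jan 23, 2025), E (Feb 15, 2025).
C would otherwise be senior to F, so under the subordination agreement C and F exchange positions.

F, A, D, B, C, E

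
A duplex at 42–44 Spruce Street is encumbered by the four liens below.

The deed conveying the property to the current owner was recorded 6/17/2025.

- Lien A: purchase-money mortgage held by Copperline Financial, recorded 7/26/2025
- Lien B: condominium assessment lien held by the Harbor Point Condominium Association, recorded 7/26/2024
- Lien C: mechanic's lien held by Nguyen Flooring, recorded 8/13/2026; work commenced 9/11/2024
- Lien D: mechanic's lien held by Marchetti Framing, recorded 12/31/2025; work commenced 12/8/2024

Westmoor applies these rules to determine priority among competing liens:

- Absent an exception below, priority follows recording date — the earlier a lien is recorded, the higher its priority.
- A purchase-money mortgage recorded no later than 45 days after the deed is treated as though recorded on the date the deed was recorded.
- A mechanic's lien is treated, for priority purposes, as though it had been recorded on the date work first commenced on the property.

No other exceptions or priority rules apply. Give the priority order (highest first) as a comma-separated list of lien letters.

Effective dates: A was recorded within the 45-day window, so its effective date is the deed date 6/17/2025; C is treated as recorded 9/11/2024, the work-commencement date; D relates back to 12/8/2024 (work commenced).
By effective date: B (7/26/2024), C (9/11/2024), D (12/8/2024), A (6/17/2025).

B, C, D, A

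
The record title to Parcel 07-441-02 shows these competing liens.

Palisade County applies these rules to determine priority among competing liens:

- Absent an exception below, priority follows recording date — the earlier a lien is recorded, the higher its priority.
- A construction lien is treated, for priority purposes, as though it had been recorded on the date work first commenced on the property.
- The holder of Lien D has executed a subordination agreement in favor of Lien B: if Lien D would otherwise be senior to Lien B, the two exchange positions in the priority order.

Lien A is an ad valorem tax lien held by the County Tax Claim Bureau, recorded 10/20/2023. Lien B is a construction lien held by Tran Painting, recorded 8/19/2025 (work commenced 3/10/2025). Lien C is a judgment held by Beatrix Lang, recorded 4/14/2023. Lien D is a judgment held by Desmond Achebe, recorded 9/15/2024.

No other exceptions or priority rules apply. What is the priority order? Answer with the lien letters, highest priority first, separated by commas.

C, A, B, D

First, effective dates: B relates back to 3/10/2025 (work commenced).
Sorted by effective date: C (4/14/2023), A (10/20/2023), D (9/15/2024), B (3/10/2025).
Because D would otherwise rank above B, the subordination swaps them.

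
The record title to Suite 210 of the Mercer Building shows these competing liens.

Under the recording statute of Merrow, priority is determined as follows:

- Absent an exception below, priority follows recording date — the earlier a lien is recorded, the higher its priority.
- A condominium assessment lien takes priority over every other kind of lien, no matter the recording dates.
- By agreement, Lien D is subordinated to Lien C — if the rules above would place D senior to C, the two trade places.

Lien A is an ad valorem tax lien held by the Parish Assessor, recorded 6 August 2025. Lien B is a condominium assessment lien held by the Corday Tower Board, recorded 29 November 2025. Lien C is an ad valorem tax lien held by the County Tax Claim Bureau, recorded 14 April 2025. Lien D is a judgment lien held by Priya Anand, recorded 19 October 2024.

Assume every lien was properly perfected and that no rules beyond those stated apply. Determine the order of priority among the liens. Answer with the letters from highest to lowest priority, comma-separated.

B, as a condominium assessment lien, has superpriority and ranks first.
Remaining liens by effective date: D (19 October 2024), C (14 April 2025), A (6 August 2025).
Because D would otherwise rank above C, the subordination swaps them.

B, C, D, A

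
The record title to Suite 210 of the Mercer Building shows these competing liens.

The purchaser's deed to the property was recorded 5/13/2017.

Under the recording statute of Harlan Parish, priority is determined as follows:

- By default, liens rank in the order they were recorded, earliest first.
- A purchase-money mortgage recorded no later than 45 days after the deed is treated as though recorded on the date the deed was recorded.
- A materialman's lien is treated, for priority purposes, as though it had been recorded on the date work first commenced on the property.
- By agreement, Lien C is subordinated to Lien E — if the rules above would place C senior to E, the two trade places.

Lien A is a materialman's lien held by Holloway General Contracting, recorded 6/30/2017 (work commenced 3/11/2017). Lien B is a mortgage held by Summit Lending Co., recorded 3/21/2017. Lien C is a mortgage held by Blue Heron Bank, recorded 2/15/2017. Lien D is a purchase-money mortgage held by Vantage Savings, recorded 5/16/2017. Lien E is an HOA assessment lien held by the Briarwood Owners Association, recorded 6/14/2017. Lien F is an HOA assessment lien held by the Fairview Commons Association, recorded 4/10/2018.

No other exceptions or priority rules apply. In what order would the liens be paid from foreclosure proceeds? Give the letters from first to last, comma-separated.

Adjusting effective dates: A is treated as recorded 3/11/2017, the work-commencement date; D relates back to the deed date 5/13/2017.
By effective date: C (2/15/2017), A (3/11/2017), B (3/21/2017), D (5/13/2017), E (6/14/2017), F (4/10/2018).
C would otherwise be senior to E, so under the subordination agreement C and E exchange positions.

E, A, B, D, C, F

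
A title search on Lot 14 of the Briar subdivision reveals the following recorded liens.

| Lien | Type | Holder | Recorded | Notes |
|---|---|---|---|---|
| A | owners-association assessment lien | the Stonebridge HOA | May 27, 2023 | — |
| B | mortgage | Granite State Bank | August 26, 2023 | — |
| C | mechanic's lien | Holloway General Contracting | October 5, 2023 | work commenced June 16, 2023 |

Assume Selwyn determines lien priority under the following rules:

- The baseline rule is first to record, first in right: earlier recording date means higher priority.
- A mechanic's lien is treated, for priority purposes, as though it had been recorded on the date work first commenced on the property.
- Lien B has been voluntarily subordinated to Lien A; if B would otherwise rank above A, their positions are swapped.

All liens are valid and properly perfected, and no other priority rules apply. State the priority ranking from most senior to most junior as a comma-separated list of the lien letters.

A, C, B

First, effective dates: C's effective date is June 16, 2023, when work began.
Ordering by effective date: A (May 27, 2023), C (June 16, 2023), B (August 26, 2023).
Since B is not senior to A, the subordination leaves the order unchanged.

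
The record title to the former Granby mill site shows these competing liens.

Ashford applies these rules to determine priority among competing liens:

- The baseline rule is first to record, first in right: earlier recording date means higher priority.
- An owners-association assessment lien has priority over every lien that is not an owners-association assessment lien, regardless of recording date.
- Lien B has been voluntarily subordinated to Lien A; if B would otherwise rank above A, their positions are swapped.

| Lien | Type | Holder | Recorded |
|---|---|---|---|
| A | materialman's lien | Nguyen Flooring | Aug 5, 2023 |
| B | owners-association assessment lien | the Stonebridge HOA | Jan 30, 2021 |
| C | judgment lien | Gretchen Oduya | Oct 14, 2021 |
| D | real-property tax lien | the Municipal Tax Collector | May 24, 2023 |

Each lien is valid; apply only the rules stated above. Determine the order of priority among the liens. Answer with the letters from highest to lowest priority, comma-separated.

A, C, D, B

B, as an owners-association assessment lien, has superpriority and ranks first.
Ordering the rest by effective date: C (Oct 14, 2021), D (May 24, 2023), A (Aug 5, 2023).
Because B would otherwise rank above A, the subordination swaps them.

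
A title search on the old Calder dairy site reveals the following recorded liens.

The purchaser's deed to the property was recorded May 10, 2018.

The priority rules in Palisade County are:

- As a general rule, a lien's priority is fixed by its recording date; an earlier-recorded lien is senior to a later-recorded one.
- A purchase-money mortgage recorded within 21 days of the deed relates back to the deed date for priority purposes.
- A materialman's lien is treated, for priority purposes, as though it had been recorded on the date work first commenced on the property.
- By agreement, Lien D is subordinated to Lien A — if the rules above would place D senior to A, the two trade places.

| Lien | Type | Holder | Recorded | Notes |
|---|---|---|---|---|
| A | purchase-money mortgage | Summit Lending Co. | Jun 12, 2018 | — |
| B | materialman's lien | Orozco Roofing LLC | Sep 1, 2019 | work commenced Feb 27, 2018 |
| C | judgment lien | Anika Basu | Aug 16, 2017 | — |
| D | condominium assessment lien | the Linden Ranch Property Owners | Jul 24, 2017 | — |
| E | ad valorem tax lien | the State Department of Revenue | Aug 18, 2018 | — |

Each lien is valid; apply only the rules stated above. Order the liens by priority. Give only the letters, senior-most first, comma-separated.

A, C, B, D, E

First, effective dates: A was recorded 33 days after the deed — beyond 21 days — so no relation-back applies; B is treated as recorded Feb 27, 2018, the work-commencement date.
By effective date: D (Jul 24, 2017), C (Aug 16, 2017), B (Feb 27, 2018), A (Jun 12, 2018), E (Aug 18, 2018).
The subordination applies — D was senior to A — so D and A swap.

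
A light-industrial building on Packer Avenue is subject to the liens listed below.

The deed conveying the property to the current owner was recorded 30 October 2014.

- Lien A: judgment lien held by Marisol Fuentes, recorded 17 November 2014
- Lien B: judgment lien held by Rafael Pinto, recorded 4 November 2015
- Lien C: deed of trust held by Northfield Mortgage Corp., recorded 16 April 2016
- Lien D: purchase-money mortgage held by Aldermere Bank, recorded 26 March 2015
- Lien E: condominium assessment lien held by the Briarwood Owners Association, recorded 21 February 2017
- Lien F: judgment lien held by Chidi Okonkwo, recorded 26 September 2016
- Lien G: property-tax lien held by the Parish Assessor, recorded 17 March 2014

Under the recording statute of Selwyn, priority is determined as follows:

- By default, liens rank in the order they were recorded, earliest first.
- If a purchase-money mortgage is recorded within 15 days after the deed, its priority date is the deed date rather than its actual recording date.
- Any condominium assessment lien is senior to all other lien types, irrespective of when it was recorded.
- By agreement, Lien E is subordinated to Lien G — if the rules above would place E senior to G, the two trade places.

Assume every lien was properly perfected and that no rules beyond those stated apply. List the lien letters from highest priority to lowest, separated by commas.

G, E, A, D, B, C, F

Effective dates after the stated exceptions: D was recorded 147 days after the deed — beyond 15 days — so no relation-back applies.
E, as a condominium assessment lien, has superpriority and ranks first.
Remaining liens by effective date: G (17 March 2014), A (17 November 2014), D (26 March 2015), B (4 November 2015), C (16 April 2016), F (26 September 2016).
E is senior to G before the subordination, so the two trade places.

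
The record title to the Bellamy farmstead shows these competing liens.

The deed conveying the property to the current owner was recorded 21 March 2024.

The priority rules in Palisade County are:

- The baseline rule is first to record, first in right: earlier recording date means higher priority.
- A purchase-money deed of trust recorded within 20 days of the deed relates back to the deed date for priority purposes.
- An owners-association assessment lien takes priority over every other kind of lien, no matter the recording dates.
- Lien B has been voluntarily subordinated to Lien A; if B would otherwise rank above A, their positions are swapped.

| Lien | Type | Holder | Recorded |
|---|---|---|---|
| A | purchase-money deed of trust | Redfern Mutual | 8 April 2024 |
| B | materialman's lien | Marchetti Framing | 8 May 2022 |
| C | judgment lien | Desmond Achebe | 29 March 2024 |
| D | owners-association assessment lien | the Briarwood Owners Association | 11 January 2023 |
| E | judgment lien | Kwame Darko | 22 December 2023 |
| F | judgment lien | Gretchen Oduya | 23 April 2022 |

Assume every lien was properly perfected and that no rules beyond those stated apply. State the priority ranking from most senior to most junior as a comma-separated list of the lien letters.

First, effective dates: A's effective date is the deed date, 21 March 2024.
D is an owners-association assessment lien, so it outranks all other liens regardless of date.
The other liens, earliest effective date first: F (23 April 2022), B (8 May 2022), E (22 December 2023), A (21 March 2024), C (29 March 2024).
B would otherwise be senior to A, so under the subordination agreement B and A exchange positions.

D, F, A, E, B, C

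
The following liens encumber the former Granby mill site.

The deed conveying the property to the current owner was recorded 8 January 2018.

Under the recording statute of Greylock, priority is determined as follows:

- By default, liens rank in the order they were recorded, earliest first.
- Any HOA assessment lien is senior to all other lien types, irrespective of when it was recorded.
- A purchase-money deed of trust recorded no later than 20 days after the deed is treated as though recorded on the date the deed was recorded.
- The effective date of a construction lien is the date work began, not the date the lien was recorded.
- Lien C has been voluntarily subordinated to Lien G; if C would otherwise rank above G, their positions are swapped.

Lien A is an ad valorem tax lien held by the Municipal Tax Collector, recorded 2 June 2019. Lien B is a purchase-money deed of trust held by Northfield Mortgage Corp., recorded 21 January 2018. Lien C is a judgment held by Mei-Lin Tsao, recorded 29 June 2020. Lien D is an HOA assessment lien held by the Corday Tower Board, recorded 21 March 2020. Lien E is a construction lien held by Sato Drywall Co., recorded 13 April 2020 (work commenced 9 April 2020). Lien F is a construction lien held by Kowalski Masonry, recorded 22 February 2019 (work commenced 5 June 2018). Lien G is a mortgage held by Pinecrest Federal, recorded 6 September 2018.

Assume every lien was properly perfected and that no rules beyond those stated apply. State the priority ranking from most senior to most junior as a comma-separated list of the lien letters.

D, B, F, G, A, E, C

Effective dates after the stated exceptions: B's effective date is the deed date, 8 January 2018; E's effective date is 9 April 2020, when work began; F relates back to 5 June 2018 (work commenced).
As an HOA assessment lien, D is senior to every other lien.
Remaining liens by effective date: B (8 January 2018), F (5 June 2018), G (6 September 2018), A (2 June 2019), E (9 April 2020), C (29 June 2020).
C already ranks below G; the subordination has no effect.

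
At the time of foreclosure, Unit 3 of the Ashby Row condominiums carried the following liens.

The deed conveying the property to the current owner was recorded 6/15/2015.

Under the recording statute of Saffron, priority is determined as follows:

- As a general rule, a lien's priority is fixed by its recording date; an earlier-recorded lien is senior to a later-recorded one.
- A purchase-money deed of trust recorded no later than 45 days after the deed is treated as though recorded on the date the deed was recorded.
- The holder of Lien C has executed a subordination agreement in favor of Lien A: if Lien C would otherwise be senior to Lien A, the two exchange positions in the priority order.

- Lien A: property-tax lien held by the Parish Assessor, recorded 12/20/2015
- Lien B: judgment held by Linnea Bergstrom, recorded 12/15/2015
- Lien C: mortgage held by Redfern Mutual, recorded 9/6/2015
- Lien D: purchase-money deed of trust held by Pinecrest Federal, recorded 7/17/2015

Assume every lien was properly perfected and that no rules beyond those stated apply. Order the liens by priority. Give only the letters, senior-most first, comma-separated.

Adjusting effective dates: D was recorded within the 45-day window, so its effective date is the deed date 6/15/2015.
By effective date: D (6/15/2015), C (9/6/2015), B (12/15/2015), A (12/20/2015).
The subordination applies — C was senior to A — so C and A swap.

D, A, B, C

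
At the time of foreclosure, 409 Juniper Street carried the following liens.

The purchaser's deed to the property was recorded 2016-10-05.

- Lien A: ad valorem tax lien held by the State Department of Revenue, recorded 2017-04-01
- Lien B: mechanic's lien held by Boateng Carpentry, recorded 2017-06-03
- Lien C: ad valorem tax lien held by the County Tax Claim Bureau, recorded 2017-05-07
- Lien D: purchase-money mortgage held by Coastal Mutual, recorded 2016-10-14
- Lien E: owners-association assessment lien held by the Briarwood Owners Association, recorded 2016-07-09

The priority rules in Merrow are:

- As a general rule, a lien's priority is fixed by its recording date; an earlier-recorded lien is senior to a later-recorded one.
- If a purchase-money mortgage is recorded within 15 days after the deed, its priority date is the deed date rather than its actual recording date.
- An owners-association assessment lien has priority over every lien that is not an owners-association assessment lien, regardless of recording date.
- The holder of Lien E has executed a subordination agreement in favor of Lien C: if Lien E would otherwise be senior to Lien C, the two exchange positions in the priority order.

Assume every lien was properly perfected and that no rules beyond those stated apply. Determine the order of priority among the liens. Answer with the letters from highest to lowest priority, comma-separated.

C, D, A, E, B

First, effective dates: D's effective date is the deed date, 2016-10-05.
As an owners-association assessment lien, E is senior to every other lien.
The other liens, earliest effective date first: D (2016-10-05), A (2017-04-01), C (2017-05-07), B (2017-06-03).
Because E would otherwise rank above C, the subordination swaps them.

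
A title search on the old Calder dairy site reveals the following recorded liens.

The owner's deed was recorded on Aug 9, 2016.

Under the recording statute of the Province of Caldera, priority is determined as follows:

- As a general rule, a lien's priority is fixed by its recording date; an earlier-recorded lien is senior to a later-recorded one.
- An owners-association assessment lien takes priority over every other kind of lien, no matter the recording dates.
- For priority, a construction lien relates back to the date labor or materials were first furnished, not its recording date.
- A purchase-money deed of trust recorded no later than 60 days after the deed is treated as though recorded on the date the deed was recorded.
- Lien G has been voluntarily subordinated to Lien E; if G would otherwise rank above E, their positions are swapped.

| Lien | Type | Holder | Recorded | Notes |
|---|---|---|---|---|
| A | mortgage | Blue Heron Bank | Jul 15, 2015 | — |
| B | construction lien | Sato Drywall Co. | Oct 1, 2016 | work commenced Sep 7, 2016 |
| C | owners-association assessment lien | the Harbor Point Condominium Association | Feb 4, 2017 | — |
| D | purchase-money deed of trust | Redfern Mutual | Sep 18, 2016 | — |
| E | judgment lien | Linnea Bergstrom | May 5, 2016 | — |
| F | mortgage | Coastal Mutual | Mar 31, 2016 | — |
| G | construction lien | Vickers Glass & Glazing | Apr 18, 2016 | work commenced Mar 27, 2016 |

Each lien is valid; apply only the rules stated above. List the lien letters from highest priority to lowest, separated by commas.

First, effective dates: B's effective date is Sep 7, 2016, when work began; D was recorded within the 60-day window, so its effective date is the deed date Aug 9, 2016; G's effective date is Mar 27, 2016, when work began.
As an owners-association assessment lien, C is senior to every other lien.
Remaining liens by effective date: A (Jul 15, 2015), G (Mar 27, 2016), F (Mar 31, 2016), E (May 5, 2016), D (Aug 9, 2016), B (Sep 7, 2016).
G is senior to E before the subordination, so the two trade places.

C, A, E, F, G, D, B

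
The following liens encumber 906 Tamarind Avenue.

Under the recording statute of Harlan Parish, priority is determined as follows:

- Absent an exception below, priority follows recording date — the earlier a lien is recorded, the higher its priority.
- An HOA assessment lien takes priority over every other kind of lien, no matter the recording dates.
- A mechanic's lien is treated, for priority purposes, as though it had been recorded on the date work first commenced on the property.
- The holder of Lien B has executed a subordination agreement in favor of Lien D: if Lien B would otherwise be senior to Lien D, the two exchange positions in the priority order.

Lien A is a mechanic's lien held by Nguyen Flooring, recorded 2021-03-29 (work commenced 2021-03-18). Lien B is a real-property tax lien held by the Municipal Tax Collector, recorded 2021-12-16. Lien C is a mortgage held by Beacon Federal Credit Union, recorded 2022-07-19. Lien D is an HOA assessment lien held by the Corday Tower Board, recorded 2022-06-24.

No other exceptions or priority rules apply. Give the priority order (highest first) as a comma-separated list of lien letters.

Effective dates: A is treated as recorded 2021-03-18, the work-commencement date.
D is an HOA assessment lien, so it outranks all other liens regardless of date.
Ordering the rest by effective date: A (2021-03-18), B (2021-12-16), C (2022-07-19).
B is already junior to D, so the subordination agreement changes nothing.

D, A, B, C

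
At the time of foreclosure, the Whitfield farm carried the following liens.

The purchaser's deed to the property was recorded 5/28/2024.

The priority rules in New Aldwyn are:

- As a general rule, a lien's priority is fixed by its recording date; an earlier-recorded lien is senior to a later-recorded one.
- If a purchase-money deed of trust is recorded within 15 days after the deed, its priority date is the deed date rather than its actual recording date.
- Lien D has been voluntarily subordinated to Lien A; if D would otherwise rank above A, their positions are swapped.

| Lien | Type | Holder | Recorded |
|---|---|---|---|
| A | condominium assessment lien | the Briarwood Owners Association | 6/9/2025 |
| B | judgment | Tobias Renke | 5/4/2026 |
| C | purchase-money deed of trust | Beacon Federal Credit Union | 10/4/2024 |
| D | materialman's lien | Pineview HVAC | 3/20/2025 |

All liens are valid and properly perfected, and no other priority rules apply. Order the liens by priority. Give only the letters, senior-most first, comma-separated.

Effective dates after the stated exceptions: C was recorded 129 days after the deed, outside the 15-day window, so it keeps its recording date.
Ordering by effective date: C (10/4/2024), D (3/20/2025), A (6/9/2025), B (5/4/2026).
Because D would otherwise rank above A, the subordination swaps them.

C, A, D, B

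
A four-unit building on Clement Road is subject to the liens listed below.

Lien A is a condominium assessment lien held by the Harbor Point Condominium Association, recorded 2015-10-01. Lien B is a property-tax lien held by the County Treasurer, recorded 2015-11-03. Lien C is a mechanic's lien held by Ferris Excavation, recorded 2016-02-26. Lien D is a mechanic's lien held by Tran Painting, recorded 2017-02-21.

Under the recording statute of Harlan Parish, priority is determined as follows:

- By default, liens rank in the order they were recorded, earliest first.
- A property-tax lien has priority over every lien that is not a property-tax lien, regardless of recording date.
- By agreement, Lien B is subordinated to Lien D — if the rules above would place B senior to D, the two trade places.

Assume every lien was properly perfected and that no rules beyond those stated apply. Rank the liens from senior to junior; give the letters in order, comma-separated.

As a property-tax lien, B is senior to every other lien.
Among the remaining liens, by effective date: A (2015-10-01), C (2016-02-26), D (2017-02-21).
B would otherwise be senior to D, so under the subordination agreement B and D exchange positions.

D, A, C, B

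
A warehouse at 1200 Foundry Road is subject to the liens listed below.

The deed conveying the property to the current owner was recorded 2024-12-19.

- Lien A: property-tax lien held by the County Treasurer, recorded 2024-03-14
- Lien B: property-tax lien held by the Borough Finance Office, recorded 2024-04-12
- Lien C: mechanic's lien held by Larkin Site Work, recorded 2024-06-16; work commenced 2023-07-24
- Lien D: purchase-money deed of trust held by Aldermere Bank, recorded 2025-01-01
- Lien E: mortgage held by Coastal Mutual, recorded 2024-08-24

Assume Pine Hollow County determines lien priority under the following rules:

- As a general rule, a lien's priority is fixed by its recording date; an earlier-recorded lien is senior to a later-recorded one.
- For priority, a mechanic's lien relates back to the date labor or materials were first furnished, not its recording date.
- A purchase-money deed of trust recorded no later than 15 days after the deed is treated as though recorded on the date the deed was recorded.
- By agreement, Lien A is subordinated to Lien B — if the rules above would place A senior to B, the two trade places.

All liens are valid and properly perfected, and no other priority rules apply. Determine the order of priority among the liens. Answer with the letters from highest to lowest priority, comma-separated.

C, B, A, E, D

First, effective dates: C relates back to 2023-07-24 (work commenced); D's effective date is the deed date, 2024-12-19.
By effective date, earliest first: C (2023-07-24), A (2024-03-14), B (2024-04-12), E (2024-08-24), D (2024-12-19).
Because A would otherwise rank above B, the subordination swaps them.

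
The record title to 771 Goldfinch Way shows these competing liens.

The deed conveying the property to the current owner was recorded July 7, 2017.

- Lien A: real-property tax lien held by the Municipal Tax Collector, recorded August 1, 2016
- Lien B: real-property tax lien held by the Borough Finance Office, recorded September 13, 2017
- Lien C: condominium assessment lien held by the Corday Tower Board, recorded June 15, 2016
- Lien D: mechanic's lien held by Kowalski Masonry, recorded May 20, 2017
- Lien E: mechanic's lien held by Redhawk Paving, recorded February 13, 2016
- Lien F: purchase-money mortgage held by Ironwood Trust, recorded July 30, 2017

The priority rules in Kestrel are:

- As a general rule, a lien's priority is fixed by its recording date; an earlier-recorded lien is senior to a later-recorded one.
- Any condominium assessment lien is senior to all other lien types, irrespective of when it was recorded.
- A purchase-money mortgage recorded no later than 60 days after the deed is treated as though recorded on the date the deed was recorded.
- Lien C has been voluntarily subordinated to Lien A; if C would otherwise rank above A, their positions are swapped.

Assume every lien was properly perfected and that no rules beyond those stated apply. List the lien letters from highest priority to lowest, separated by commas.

A, E, C, D, F, B

Effective dates: F was recorded within the 60-day window, so its effective date is the deed date July 7, 2017.
As a condominium assessment lien, C is senior to every other lien.
Remaining liens by effective date: E (February 13, 2016), A (August 1, 2016), D (May 20, 2017), F (July 7, 2017), B (September 13, 2017).
C would otherwise be senior to A, so under the subordination agreement C and A exchange positions.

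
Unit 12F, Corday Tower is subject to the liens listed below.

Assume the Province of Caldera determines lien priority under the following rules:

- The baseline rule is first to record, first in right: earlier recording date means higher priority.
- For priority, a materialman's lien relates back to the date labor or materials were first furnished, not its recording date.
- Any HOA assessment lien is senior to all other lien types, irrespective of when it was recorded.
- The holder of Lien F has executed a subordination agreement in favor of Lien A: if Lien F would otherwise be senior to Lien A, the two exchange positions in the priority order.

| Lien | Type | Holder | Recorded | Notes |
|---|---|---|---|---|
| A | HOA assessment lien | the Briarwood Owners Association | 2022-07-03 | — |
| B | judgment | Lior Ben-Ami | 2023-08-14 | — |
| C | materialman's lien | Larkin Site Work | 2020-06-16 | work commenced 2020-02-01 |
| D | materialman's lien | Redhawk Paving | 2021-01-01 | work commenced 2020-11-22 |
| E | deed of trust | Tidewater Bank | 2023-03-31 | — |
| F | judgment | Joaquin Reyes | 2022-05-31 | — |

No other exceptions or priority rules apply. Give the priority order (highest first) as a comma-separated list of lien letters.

Effective dates after the stated exceptions: C's effective date is 2020-02-01, when work began; D's effective date is 2020-11-22, when work began.
A is an HOA assessment lien and takes priority over every other lien.
The other liens, earliest effective date first: C (2020-02-01), D (2020-11-22), F (2022-05-31), E (2023-03-31), B (2023-08-14).
F already ranks below A; the subordination has no effect.

A, C, D, F, E, B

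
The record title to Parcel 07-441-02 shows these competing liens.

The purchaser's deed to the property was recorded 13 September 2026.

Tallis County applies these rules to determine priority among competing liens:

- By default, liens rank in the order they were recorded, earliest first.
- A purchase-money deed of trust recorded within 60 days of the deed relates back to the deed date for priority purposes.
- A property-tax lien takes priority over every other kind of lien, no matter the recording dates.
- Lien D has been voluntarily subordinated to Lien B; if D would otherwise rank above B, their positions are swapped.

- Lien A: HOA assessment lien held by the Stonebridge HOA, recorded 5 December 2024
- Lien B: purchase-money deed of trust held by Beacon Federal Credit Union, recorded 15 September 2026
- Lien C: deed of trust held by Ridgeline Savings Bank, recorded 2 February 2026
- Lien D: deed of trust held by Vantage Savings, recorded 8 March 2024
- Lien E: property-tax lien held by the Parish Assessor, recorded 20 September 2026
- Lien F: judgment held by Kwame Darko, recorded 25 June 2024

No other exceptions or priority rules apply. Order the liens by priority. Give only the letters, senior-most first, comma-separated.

First, effective dates: B relates back to the deed date 13 September 2026.
E, as a property-tax lien, has superpriority and ranks first.
Remaining liens by effective date: D (8 March 2024), F (25 June 2024), A (5 December 2024), C (2 February 2026), B (13 September 2026).
D is senior to B before the subordination, so the two trade places.

E, B, F, A, C, D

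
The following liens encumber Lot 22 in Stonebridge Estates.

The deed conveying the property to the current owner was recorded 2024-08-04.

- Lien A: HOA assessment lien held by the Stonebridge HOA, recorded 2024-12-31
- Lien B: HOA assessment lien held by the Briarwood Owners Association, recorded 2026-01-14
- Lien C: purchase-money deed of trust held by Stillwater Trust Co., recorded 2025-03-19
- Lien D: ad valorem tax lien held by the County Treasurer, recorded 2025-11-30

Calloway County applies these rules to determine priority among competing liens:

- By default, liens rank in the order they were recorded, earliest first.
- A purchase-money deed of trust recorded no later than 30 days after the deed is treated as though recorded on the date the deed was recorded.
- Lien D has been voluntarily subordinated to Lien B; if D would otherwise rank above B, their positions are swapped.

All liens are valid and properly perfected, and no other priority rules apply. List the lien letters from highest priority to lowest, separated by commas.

Adjusting effective dates: C was recorded 227 days after the deed, outside the 30-day window, so it keeps its recording date.
Ordering by effective date: A (2024-12-31), C (2025-03-19), D (2025-11-30), B (2026-01-14).
D is senior to B before the subordination, so the two trade places.

A, C, B, D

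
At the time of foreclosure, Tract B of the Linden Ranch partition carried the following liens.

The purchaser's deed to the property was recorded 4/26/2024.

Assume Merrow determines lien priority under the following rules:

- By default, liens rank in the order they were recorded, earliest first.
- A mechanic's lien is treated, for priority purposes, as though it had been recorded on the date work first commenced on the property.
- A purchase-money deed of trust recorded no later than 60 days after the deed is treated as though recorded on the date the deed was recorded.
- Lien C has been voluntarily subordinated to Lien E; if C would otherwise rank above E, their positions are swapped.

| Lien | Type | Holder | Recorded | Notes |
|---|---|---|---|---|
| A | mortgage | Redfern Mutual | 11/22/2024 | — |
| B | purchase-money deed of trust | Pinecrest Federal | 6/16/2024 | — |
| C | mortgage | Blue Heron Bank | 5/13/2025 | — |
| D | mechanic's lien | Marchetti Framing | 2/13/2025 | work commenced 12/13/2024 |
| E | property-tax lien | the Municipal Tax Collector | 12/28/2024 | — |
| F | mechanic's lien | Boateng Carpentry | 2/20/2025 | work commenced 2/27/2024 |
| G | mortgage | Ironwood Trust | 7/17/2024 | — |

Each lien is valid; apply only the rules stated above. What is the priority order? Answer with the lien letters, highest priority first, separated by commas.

Effective dates: B was recorded within the 60-day window, so its effective date is the deed date 4/26/2024; D's effective date is 12/13/2024, when work began; F's effective date is 2/27/2024, when work began.
Ordering by effective date: F (2/27/2024), B (4/26/2024), G (7/17/2024), A (11/22/2024), D (12/13/2024), E (12/28/2024), C (5/13/2025).
C is already junior to E, so the subordination agreement changes nothing.

F, B, G, A, D, E, C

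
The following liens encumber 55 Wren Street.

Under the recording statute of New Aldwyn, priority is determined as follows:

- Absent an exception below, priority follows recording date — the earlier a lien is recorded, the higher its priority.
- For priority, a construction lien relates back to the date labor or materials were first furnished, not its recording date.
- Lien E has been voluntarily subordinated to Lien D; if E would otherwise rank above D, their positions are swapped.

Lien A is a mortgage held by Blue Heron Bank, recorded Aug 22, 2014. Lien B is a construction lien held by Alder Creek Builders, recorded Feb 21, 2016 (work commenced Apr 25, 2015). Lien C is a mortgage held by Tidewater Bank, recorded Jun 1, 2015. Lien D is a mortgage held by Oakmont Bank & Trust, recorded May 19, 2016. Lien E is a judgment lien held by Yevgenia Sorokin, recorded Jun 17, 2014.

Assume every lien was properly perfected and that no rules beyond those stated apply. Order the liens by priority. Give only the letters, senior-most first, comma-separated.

First, effective dates: B relates back to Apr 25, 2015 (work commenced).
By effective date: E (Jun 17, 2014), A (Aug 22, 2014), B (Apr 25, 2015), C (Jun 1, 2015), D (May 19, 2016).
The subordination applies — E was senior to D — so E and D swap.

D, A, B, C, E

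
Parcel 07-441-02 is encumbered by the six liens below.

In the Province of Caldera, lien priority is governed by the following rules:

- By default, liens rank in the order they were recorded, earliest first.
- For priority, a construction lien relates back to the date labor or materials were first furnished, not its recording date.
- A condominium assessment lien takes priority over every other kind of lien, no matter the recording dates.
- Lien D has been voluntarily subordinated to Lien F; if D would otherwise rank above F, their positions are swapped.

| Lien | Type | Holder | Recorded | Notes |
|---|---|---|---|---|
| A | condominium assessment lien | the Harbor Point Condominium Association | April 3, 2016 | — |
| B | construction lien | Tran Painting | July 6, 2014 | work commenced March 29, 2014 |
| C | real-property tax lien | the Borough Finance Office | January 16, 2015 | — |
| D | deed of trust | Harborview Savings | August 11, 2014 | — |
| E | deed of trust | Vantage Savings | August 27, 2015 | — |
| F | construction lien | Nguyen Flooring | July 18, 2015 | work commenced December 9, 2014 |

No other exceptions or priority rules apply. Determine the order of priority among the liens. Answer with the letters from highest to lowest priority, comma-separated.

Effective dates after the stated exceptions: B is treated as recorded March 29, 2014, the work-commencement date; F relates back to December 9, 2014 (work commenced).
A is a condominium assessment lien, so it outranks all other liens regardless of date.
Remaining liens by effective date: B (March 29, 2014), D (August 11, 2014), F (December 9, 2014), C (January 16, 2015), E (August 27, 2015).
The subordination applies — D was senior to F — so D and F swap.

A, B, F, D, C, E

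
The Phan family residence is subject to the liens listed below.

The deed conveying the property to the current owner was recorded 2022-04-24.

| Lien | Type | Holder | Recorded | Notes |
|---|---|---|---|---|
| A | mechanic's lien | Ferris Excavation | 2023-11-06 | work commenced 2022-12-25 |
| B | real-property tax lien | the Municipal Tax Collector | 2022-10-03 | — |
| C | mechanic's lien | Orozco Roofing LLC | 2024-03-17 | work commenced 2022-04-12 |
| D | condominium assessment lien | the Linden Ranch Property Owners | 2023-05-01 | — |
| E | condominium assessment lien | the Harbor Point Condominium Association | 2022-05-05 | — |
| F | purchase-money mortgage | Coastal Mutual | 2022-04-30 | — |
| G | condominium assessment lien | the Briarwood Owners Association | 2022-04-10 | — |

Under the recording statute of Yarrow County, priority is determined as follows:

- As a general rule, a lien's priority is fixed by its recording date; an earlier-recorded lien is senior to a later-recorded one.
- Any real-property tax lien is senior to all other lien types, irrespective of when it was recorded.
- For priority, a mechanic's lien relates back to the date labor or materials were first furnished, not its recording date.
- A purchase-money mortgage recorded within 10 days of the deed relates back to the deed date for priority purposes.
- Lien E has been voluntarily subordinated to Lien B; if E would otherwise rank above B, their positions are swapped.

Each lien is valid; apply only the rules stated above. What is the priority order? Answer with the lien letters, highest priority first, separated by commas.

B, G, C, F, E, A, D

Effective dates after the stated exceptions: A's effective date is 2022-12-25, when work began; C is treated as recorded 2022-04-12, the work-commencement date; F's effective date is the deed date, 2022-04-24.
As a real-property tax lien, B is senior to every other lien.
Ordering the rest by effective date: G (2022-04-10), C (2022-04-12), F (2022-04-24), E (2022-05-05), A (2022-12-25), D (2023-05-01).
E already ranks below B; the subordination has no effect.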